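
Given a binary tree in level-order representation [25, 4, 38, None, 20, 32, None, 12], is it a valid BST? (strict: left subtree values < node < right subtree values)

Level-order array: [25, 4, 38, None, 20, 32, None, 12]
Validate using subtree bounds (lo, hi): at each node, require lo < value < hi,
then recurse left with hi=value and right with lo=value.
Preorder trace (stopping at first violation):
  at node 25 with bounds (-inf, +inf): OK
  at node 4 with bounds (-inf, 25): OK
  at node 20 with bounds (4, 25): OK
  at node 12 with bounds (4, 20): OK
  at node 38 with bounds (25, +inf): OK
  at node 32 with bounds (25, 38): OK
No violation found at any node.
Result: Valid BST


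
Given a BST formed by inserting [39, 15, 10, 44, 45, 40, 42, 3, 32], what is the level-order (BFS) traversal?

Tree insertion order: [39, 15, 10, 44, 45, 40, 42, 3, 32]
Tree (level-order array): [39, 15, 44, 10, 32, 40, 45, 3, None, None, None, None, 42]
BFS from the root, enqueuing left then right child of each popped node:
  queue [39] -> pop 39, enqueue [15, 44], visited so far: [39]
  queue [15, 44] -> pop 15, enqueue [10, 32], visited so far: [39, 15]
  queue [44, 10, 32] -> pop 44, enqueue [40, 45], visited so far: [39, 15, 44]
  queue [10, 32, 40, 45] -> pop 10, enqueue [3], visited so far: [39, 15, 44, 10]
  queue [32, 40, 45, 3] -> pop 32, enqueue [none], visited so far: [39, 15, 44, 10, 32]
  queue [40, 45, 3] -> pop 40, enqueue [42], visited so far: [39, 15, 44, 10, 32, 40]
  queue [45, 3, 42] -> pop 45, enqueue [none], visited so far: [39, 15, 44, 10, 32, 40, 45]
  queue [3, 42] -> pop 3, enqueue [none], visited so far: [39, 15, 44, 10, 32, 40, 45, 3]
  queue [42] -> pop 42, enqueue [none], visited so far: [39, 15, 44, 10, 32, 40, 45, 3, 42]
Result: [39, 15, 44, 10, 32, 40, 45, 3, 42]


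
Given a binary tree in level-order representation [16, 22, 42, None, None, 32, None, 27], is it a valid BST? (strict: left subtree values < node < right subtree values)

Level-order array: [16, 22, 42, None, None, 32, None, 27]
Validate using subtree bounds (lo, hi): at each node, require lo < value < hi,
then recurse left with hi=value and right with lo=value.
Preorder trace (stopping at first violation):
  at node 16 with bounds (-inf, +inf): OK
  at node 22 with bounds (-inf, 16): VIOLATION
Node 22 violates its bound: not (-inf < 22 < 16).
Result: Not a valid BST


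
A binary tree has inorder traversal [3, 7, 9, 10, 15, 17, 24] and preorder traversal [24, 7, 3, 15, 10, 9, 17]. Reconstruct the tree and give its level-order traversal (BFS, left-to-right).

Inorder:  [3, 7, 9, 10, 15, 17, 24]
Preorder: [24, 7, 3, 15, 10, 9, 17]
Algorithm: preorder visits root first, so consume preorder in order;
for each root, split the current inorder slice at that value into
left-subtree inorder and right-subtree inorder, then recurse.
Recursive splits:
  root=24; inorder splits into left=[3, 7, 9, 10, 15, 17], right=[]
  root=7; inorder splits into left=[3], right=[9, 10, 15, 17]
  root=3; inorder splits into left=[], right=[]
  root=15; inorder splits into left=[9, 10], right=[17]
  root=10; inorder splits into left=[9], right=[]
  root=9; inorder splits into left=[], right=[]
  root=17; inorder splits into left=[], right=[]
Reconstructed level-order: [24, 7, 3, 15, 10, 17, 9]


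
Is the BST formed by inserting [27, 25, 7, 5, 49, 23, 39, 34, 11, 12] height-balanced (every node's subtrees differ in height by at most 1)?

Tree (level-order array): [27, 25, 49, 7, None, 39, None, 5, 23, 34, None, None, None, 11, None, None, None, None, 12]
Definition: a tree is height-balanced if, at every node, |h(left) - h(right)| <= 1 (empty subtree has height -1).
Bottom-up per-node check:
  node 5: h_left=-1, h_right=-1, diff=0 [OK], height=0
  node 12: h_left=-1, h_right=-1, diff=0 [OK], height=0
  node 11: h_left=-1, h_right=0, diff=1 [OK], height=1
  node 23: h_left=1, h_right=-1, diff=2 [FAIL (|1--1|=2 > 1)], height=2
  node 7: h_left=0, h_right=2, diff=2 [FAIL (|0-2|=2 > 1)], height=3
  node 25: h_left=3, h_right=-1, diff=4 [FAIL (|3--1|=4 > 1)], height=4
  node 34: h_left=-1, h_right=-1, diff=0 [OK], height=0
  node 39: h_left=0, h_right=-1, diff=1 [OK], height=1
  node 49: h_left=1, h_right=-1, diff=2 [FAIL (|1--1|=2 > 1)], height=2
  node 27: h_left=4, h_right=2, diff=2 [FAIL (|4-2|=2 > 1)], height=5
Node 23 violates the condition: |1 - -1| = 2 > 1.
Result: Not balanced


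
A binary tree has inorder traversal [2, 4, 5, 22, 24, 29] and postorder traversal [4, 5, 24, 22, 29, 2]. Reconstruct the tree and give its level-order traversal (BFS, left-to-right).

Inorder:   [2, 4, 5, 22, 24, 29]
Postorder: [4, 5, 24, 22, 29, 2]
Algorithm: postorder visits root last, so walk postorder right-to-left;
each value is the root of the current inorder slice — split it at that
value, recurse on the right subtree first, then the left.
Recursive splits:
  root=2; inorder splits into left=[], right=[4, 5, 22, 24, 29]
  root=29; inorder splits into left=[4, 5, 22, 24], right=[]
  root=22; inorder splits into left=[4, 5], right=[24]
  root=24; inorder splits into left=[], right=[]
  root=5; inorder splits into left=[4], right=[]
  root=4; inorder splits into left=[], right=[]
Reconstructed level-order: [2, 29, 22, 5, 24, 4]


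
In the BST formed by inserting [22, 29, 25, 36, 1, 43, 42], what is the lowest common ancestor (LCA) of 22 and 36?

Tree insertion order: [22, 29, 25, 36, 1, 43, 42]
Tree (level-order array): [22, 1, 29, None, None, 25, 36, None, None, None, 43, 42]
In a BST, the LCA of p=22, q=36 is the first node v on the
root-to-leaf path with p <= v <= q (go left if both < v, right if both > v).
Walk from root:
  at 22: 22 <= 22 <= 36, this is the LCA
LCA = 22


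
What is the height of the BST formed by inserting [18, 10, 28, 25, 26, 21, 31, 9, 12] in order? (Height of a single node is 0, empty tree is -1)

Insertion order: [18, 10, 28, 25, 26, 21, 31, 9, 12]
Tree (level-order array): [18, 10, 28, 9, 12, 25, 31, None, None, None, None, 21, 26]
Compute height bottom-up (empty subtree = -1):
  height(9) = 1 + max(-1, -1) = 0
  height(12) = 1 + max(-1, -1) = 0
  height(10) = 1 + max(0, 0) = 1
  height(21) = 1 + max(-1, -1) = 0
  height(26) = 1 + max(-1, -1) = 0
  height(25) = 1 + max(0, 0) = 1
  height(31) = 1 + max(-1, -1) = 0
  height(28) = 1 + max(1, 0) = 2
  height(18) = 1 + max(1, 2) = 3
Height = 3


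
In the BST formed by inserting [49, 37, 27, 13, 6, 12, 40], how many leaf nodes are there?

Tree built from: [49, 37, 27, 13, 6, 12, 40]
Tree (level-order array): [49, 37, None, 27, 40, 13, None, None, None, 6, None, None, 12]
Rule: A leaf has 0 children.
Per-node child counts:
  node 49: 1 child(ren)
  node 37: 2 child(ren)
  node 27: 1 child(ren)
  node 13: 1 child(ren)
  node 6: 1 child(ren)
  node 12: 0 child(ren)
  node 40: 0 child(ren)
Matching nodes: [12, 40]
Count of leaf nodes: 2


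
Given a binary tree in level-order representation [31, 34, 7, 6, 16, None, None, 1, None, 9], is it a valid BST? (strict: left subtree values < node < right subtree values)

Level-order array: [31, 34, 7, 6, 16, None, None, 1, None, 9]
Validate using subtree bounds (lo, hi): at each node, require lo < value < hi,
then recurse left with hi=value and right with lo=value.
Preorder trace (stopping at first violation):
  at node 31 with bounds (-inf, +inf): OK
  at node 34 with bounds (-inf, 31): VIOLATION
Node 34 violates its bound: not (-inf < 34 < 31).
Result: Not a valid BST


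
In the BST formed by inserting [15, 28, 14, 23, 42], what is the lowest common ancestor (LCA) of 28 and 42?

Tree insertion order: [15, 28, 14, 23, 42]
Tree (level-order array): [15, 14, 28, None, None, 23, 42]
In a BST, the LCA of p=28, q=42 is the first node v on the
root-to-leaf path with p <= v <= q (go left if both < v, right if both > v).
Walk from root:
  at 15: both 28 and 42 > 15, go right
  at 28: 28 <= 28 <= 42, this is the LCA
LCA = 28


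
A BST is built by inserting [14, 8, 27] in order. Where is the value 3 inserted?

Starting tree (level order): [14, 8, 27]
Insertion path: 14 -> 8
Result: insert 3 as left child of 8
Final tree (level order): [14, 8, 27, 3]


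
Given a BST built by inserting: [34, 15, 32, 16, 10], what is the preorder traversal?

Tree insertion order: [34, 15, 32, 16, 10]
Tree (level-order array): [34, 15, None, 10, 32, None, None, 16]
Preorder traversal: [34, 15, 10, 32, 16]


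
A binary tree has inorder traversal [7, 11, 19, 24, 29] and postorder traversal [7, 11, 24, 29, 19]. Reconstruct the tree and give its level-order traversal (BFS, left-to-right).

Inorder:   [7, 11, 19, 24, 29]
Postorder: [7, 11, 24, 29, 19]
Algorithm: postorder visits root last, so walk postorder right-to-left;
each value is the root of the current inorder slice — split it at that
value, recurse on the right subtree first, then the left.
Recursive splits:
  root=19; inorder splits into left=[7, 11], right=[24, 29]
  root=29; inorder splits into left=[24], right=[]
  root=24; inorder splits into left=[], right=[]
  root=11; inorder splits into left=[7], right=[]
  root=7; inorder splits into left=[], right=[]
Reconstructed level-order: [19, 11, 29, 7, 24]


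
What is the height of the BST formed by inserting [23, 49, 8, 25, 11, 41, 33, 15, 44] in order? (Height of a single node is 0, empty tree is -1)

Insertion order: [23, 49, 8, 25, 11, 41, 33, 15, 44]
Tree (level-order array): [23, 8, 49, None, 11, 25, None, None, 15, None, 41, None, None, 33, 44]
Compute height bottom-up (empty subtree = -1):
  height(15) = 1 + max(-1, -1) = 0
  height(11) = 1 + max(-1, 0) = 1
  height(8) = 1 + max(-1, 1) = 2
  height(33) = 1 + max(-1, -1) = 0
  height(44) = 1 + max(-1, -1) = 0
  height(41) = 1 + max(0, 0) = 1
  height(25) = 1 + max(-1, 1) = 2
  height(49) = 1 + max(2, -1) = 3
  height(23) = 1 + max(2, 3) = 4
Height = 4


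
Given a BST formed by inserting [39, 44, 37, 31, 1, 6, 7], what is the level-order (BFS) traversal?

Tree insertion order: [39, 44, 37, 31, 1, 6, 7]
Tree (level-order array): [39, 37, 44, 31, None, None, None, 1, None, None, 6, None, 7]
BFS from the root, enqueuing left then right child of each popped node:
  queue [39] -> pop 39, enqueue [37, 44], visited so far: [39]
  queue [37, 44] -> pop 37, enqueue [31], visited so far: [39, 37]
  queue [44, 31] -> pop 44, enqueue [none], visited so far: [39, 37, 44]
  queue [31] -> pop 31, enqueue [1], visited so far: [39, 37, 44, 31]
  queue [1] -> pop 1, enqueue [6], visited so far: [39, 37, 44, 31, 1]
  queue [6] -> pop 6, enqueue [7], visited so far: [39, 37, 44, 31, 1, 6]
  queue [7] -> pop 7, enqueue [none], visited so far: [39, 37, 44, 31, 1, 6, 7]
Result: [39, 37, 44, 31, 1, 6, 7]


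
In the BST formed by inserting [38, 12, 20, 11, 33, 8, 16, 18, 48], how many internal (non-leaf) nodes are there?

Tree built from: [38, 12, 20, 11, 33, 8, 16, 18, 48]
Tree (level-order array): [38, 12, 48, 11, 20, None, None, 8, None, 16, 33, None, None, None, 18]
Rule: An internal node has at least one child.
Per-node child counts:
  node 38: 2 child(ren)
  node 12: 2 child(ren)
  node 11: 1 child(ren)
  node 8: 0 child(ren)
  node 20: 2 child(ren)
  node 16: 1 child(ren)
  node 18: 0 child(ren)
  node 33: 0 child(ren)
  node 48: 0 child(ren)
Matching nodes: [38, 12, 11, 20, 16]
Count of internal (non-leaf) nodes: 5


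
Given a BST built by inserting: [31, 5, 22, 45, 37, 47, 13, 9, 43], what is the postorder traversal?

Tree insertion order: [31, 5, 22, 45, 37, 47, 13, 9, 43]
Tree (level-order array): [31, 5, 45, None, 22, 37, 47, 13, None, None, 43, None, None, 9]
Postorder traversal: [9, 13, 22, 5, 43, 37, 47, 45, 31]


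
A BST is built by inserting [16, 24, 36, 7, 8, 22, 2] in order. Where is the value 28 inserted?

Starting tree (level order): [16, 7, 24, 2, 8, 22, 36]
Insertion path: 16 -> 24 -> 36
Result: insert 28 as left child of 36
Final tree (level order): [16, 7, 24, 2, 8, 22, 36, None, None, None, None, None, None, 28]


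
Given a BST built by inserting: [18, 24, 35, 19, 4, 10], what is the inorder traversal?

Tree insertion order: [18, 24, 35, 19, 4, 10]
Tree (level-order array): [18, 4, 24, None, 10, 19, 35]
Inorder traversal: [4, 10, 18, 19, 24, 35]


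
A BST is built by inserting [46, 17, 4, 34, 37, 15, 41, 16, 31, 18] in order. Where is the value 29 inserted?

Starting tree (level order): [46, 17, None, 4, 34, None, 15, 31, 37, None, 16, 18, None, None, 41]
Insertion path: 46 -> 17 -> 34 -> 31 -> 18
Result: insert 29 as right child of 18
Final tree (level order): [46, 17, None, 4, 34, None, 15, 31, 37, None, 16, 18, None, None, 41, None, None, None, 29]


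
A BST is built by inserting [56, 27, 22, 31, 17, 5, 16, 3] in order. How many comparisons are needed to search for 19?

Search path for 19: 56 -> 27 -> 22 -> 17
Found: False
Comparisons: 4


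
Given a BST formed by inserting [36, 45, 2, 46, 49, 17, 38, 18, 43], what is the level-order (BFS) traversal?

Tree insertion order: [36, 45, 2, 46, 49, 17, 38, 18, 43]
Tree (level-order array): [36, 2, 45, None, 17, 38, 46, None, 18, None, 43, None, 49]
BFS from the root, enqueuing left then right child of each popped node:
  queue [36] -> pop 36, enqueue [2, 45], visited so far: [36]
  queue [2, 45] -> pop 2, enqueue [17], visited so far: [36, 2]
  queue [45, 17] -> pop 45, enqueue [38, 46], visited so far: [36, 2, 45]
  queue [17, 38, 46] -> pop 17, enqueue [18], visited so far: [36, 2, 45, 17]
  queue [38, 46, 18] -> pop 38, enqueue [43], visited so far: [36, 2, 45, 17, 38]
  queue [46, 18, 43] -> pop 46, enqueue [49], visited so far: [36, 2, 45, 17, 38, 46]
  queue [18, 43, 49] -> pop 18, enqueue [none], visited so far: [36, 2, 45, 17, 38, 46, 18]
  queue [43, 49] -> pop 43, enqueue [none], visited so far: [36, 2, 45, 17, 38, 46, 18, 43]
  queue [49] -> pop 49, enqueue [none], visited so far: [36, 2, 45, 17, 38, 46, 18, 43, 49]
Result: [36, 2, 45, 17, 38, 46, 18, 43, 49]


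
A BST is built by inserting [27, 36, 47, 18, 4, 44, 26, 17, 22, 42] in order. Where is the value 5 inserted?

Starting tree (level order): [27, 18, 36, 4, 26, None, 47, None, 17, 22, None, 44, None, None, None, None, None, 42]
Insertion path: 27 -> 18 -> 4 -> 17
Result: insert 5 as left child of 17
Final tree (level order): [27, 18, 36, 4, 26, None, 47, None, 17, 22, None, 44, None, 5, None, None, None, 42]


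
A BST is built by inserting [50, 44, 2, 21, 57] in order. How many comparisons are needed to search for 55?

Search path for 55: 50 -> 57
Found: False
Comparisons: 2


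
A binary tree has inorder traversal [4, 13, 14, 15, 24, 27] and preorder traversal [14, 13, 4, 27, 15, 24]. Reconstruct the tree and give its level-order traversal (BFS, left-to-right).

Inorder:  [4, 13, 14, 15, 24, 27]
Preorder: [14, 13, 4, 27, 15, 24]
Algorithm: preorder visits root first, so consume preorder in order;
for each root, split the current inorder slice at that value into
left-subtree inorder and right-subtree inorder, then recurse.
Recursive splits:
  root=14; inorder splits into left=[4, 13], right=[15, 24, 27]
  root=13; inorder splits into left=[4], right=[]
  root=4; inorder splits into left=[], right=[]
  root=27; inorder splits into left=[15, 24], right=[]
  root=15; inorder splits into left=[], right=[24]
  root=24; inorder splits into left=[], right=[]
Reconstructed level-order: [14, 13, 27, 4, 15, 24]


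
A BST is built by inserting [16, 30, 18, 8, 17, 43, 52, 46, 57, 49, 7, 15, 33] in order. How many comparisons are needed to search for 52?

Search path for 52: 16 -> 30 -> 43 -> 52
Found: True
Comparisons: 4


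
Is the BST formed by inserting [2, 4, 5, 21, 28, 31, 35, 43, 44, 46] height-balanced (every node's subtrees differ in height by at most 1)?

Tree (level-order array): [2, None, 4, None, 5, None, 21, None, 28, None, 31, None, 35, None, 43, None, 44, None, 46]
Definition: a tree is height-balanced if, at every node, |h(left) - h(right)| <= 1 (empty subtree has height -1).
Bottom-up per-node check:
  node 46: h_left=-1, h_right=-1, diff=0 [OK], height=0
  node 44: h_left=-1, h_right=0, diff=1 [OK], height=1
  node 43: h_left=-1, h_right=1, diff=2 [FAIL (|-1-1|=2 > 1)], height=2
  node 35: h_left=-1, h_right=2, diff=3 [FAIL (|-1-2|=3 > 1)], height=3
  node 31: h_left=-1, h_right=3, diff=4 [FAIL (|-1-3|=4 > 1)], height=4
  node 28: h_left=-1, h_right=4, diff=5 [FAIL (|-1-4|=5 > 1)], height=5
  node 21: h_left=-1, h_right=5, diff=6 [FAIL (|-1-5|=6 > 1)], height=6
  node 5: h_left=-1, h_right=6, diff=7 [FAIL (|-1-6|=7 > 1)], height=7
  node 4: h_left=-1, h_right=7, diff=8 [FAIL (|-1-7|=8 > 1)], height=8
  node 2: h_left=-1, h_right=8, diff=9 [FAIL (|-1-8|=9 > 1)], height=9
Node 43 violates the condition: |-1 - 1| = 2 > 1.
Result: Not balanced


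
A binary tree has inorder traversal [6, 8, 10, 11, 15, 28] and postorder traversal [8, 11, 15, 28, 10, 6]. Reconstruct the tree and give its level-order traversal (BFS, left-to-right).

Inorder:   [6, 8, 10, 11, 15, 28]
Postorder: [8, 11, 15, 28, 10, 6]
Algorithm: postorder visits root last, so walk postorder right-to-left;
each value is the root of the current inorder slice — split it at that
value, recurse on the right subtree first, then the left.
Recursive splits:
  root=6; inorder splits into left=[], right=[8, 10, 11, 15, 28]
  root=10; inorder splits into left=[8], right=[11, 15, 28]
  root=28; inorder splits into left=[11, 15], right=[]
  root=15; inorder splits into left=[11], right=[]
  root=11; inorder splits into left=[], right=[]
  root=8; inorder splits into left=[], right=[]
Reconstructed level-order: [6, 10, 8, 28, 15, 11]


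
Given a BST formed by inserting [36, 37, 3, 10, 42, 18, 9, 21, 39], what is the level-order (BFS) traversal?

Tree insertion order: [36, 37, 3, 10, 42, 18, 9, 21, 39]
Tree (level-order array): [36, 3, 37, None, 10, None, 42, 9, 18, 39, None, None, None, None, 21]
BFS from the root, enqueuing left then right child of each popped node:
  queue [36] -> pop 36, enqueue [3, 37], visited so far: [36]
  queue [3, 37] -> pop 3, enqueue [10], visited so far: [36, 3]
  queue [37, 10] -> pop 37, enqueue [42], visited so far: [36, 3, 37]
  queue [10, 42] -> pop 10, enqueue [9, 18], visited so far: [36, 3, 37, 10]
  queue [42, 9, 18] -> pop 42, enqueue [39], visited so far: [36, 3, 37, 10, 42]
  queue [9, 18, 39] -> pop 9, enqueue [none], visited so far: [36, 3, 37, 10, 42, 9]
  queue [18, 39] -> pop 18, enqueue [21], visited so far: [36, 3, 37, 10, 42, 9, 18]
  queue [39, 21] -> pop 39, enqueue [none], visited so far: [36, 3, 37, 10, 42, 9, 18, 39]
  queue [21] -> pop 21, enqueue [none], visited so far: [36, 3, 37, 10, 42, 9, 18, 39, 21]
Result: [36, 3, 37, 10, 42, 9, 18, 39, 21]


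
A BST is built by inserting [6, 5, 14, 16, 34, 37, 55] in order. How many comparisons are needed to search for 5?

Search path for 5: 6 -> 5
Found: True
Comparisons: 2


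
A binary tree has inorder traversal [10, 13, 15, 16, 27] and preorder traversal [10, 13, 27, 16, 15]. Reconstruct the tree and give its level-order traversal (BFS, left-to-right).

Inorder:  [10, 13, 15, 16, 27]
Preorder: [10, 13, 27, 16, 15]
Algorithm: preorder visits root first, so consume preorder in order;
for each root, split the current inorder slice at that value into
left-subtree inorder and right-subtree inorder, then recurse.
Recursive splits:
  root=10; inorder splits into left=[], right=[13, 15, 16, 27]
  root=13; inorder splits into left=[], right=[15, 16, 27]
  root=27; inorder splits into left=[15, 16], right=[]
  root=16; inorder splits into left=[15], right=[]
  root=15; inorder splits into left=[], right=[]
Reconstructed level-order: [10, 13, 27, 16, 15]


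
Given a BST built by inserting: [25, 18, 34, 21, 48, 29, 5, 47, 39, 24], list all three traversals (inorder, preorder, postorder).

Tree insertion order: [25, 18, 34, 21, 48, 29, 5, 47, 39, 24]
Tree (level-order array): [25, 18, 34, 5, 21, 29, 48, None, None, None, 24, None, None, 47, None, None, None, 39]
Inorder (L, root, R): [5, 18, 21, 24, 25, 29, 34, 39, 47, 48]
Preorder (root, L, R): [25, 18, 5, 21, 24, 34, 29, 48, 47, 39]
Postorder (L, R, root): [5, 24, 21, 18, 29, 39, 47, 48, 34, 25]


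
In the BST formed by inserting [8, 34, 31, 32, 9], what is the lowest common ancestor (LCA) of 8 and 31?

Tree insertion order: [8, 34, 31, 32, 9]
Tree (level-order array): [8, None, 34, 31, None, 9, 32]
In a BST, the LCA of p=8, q=31 is the first node v on the
root-to-leaf path with p <= v <= q (go left if both < v, right if both > v).
Walk from root:
  at 8: 8 <= 8 <= 31, this is the LCA
LCA = 8


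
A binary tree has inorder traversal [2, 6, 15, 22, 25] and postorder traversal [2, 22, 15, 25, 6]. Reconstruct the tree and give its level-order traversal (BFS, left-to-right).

Inorder:   [2, 6, 15, 22, 25]
Postorder: [2, 22, 15, 25, 6]
Algorithm: postorder visits root last, so walk postorder right-to-left;
each value is the root of the current inorder slice — split it at that
value, recurse on the right subtree first, then the left.
Recursive splits:
  root=6; inorder splits into left=[2], right=[15, 22, 25]
  root=25; inorder splits into left=[15, 22], right=[]
  root=15; inorder splits into left=[], right=[22]
  root=22; inorder splits into left=[], right=[]
  root=2; inorder splits into left=[], right=[]
Reconstructed level-order: [6, 2, 25, 15, 22]


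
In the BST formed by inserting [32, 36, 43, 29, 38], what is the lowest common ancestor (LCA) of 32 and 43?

Tree insertion order: [32, 36, 43, 29, 38]
Tree (level-order array): [32, 29, 36, None, None, None, 43, 38]
In a BST, the LCA of p=32, q=43 is the first node v on the
root-to-leaf path with p <= v <= q (go left if both < v, right if both > v).
Walk from root:
  at 32: 32 <= 32 <= 43, this is the LCA
LCA = 32


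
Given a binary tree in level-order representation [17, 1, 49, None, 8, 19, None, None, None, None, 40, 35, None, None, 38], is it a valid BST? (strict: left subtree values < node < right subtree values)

Level-order array: [17, 1, 49, None, 8, 19, None, None, None, None, 40, 35, None, None, 38]
Validate using subtree bounds (lo, hi): at each node, require lo < value < hi,
then recurse left with hi=value and right with lo=value.
Preorder trace (stopping at first violation):
  at node 17 with bounds (-inf, +inf): OK
  at node 1 with bounds (-inf, 17): OK
  at node 8 with bounds (1, 17): OK
  at node 49 with bounds (17, +inf): OK
  at node 19 with bounds (17, 49): OK
  at node 40 with bounds (19, 49): OK
  at node 35 with bounds (19, 40): OK
  at node 38 with bounds (35, 40): OK
No violation found at any node.
Result: Valid BST


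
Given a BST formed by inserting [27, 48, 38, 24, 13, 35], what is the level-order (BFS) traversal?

Tree insertion order: [27, 48, 38, 24, 13, 35]
Tree (level-order array): [27, 24, 48, 13, None, 38, None, None, None, 35]
BFS from the root, enqueuing left then right child of each popped node:
  queue [27] -> pop 27, enqueue [24, 48], visited so far: [27]
  queue [24, 48] -> pop 24, enqueue [13], visited so far: [27, 24]
  queue [48, 13] -> pop 48, enqueue [38], visited so far: [27, 24, 48]
  queue [13, 38] -> pop 13, enqueue [none], visited so far: [27, 24, 48, 13]
  queue [38] -> pop 38, enqueue [35], visited so far: [27, 24, 48, 13, 38]
  queue [35] -> pop 35, enqueue [none], visited so far: [27, 24, 48, 13, 38, 35]
Result: [27, 24, 48, 13, 38, 35]


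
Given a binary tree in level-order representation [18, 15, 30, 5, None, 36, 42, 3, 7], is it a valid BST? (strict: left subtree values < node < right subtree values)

Level-order array: [18, 15, 30, 5, None, 36, 42, 3, 7]
Validate using subtree bounds (lo, hi): at each node, require lo < value < hi,
then recurse left with hi=value and right with lo=value.
Preorder trace (stopping at first violation):
  at node 18 with bounds (-inf, +inf): OK
  at node 15 with bounds (-inf, 18): OK
  at node 5 with bounds (-inf, 15): OK
  at node 3 with bounds (-inf, 5): OK
  at node 7 with bounds (5, 15): OK
  at node 30 with bounds (18, +inf): OK
  at node 36 with bounds (18, 30): VIOLATION
Node 36 violates its bound: not (18 < 36 < 30).
Result: Not a valid BST


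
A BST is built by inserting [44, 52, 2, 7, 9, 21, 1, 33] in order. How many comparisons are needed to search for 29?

Search path for 29: 44 -> 2 -> 7 -> 9 -> 21 -> 33
Found: False
Comparisons: 6


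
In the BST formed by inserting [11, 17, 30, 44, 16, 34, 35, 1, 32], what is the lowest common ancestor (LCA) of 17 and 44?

Tree insertion order: [11, 17, 30, 44, 16, 34, 35, 1, 32]
Tree (level-order array): [11, 1, 17, None, None, 16, 30, None, None, None, 44, 34, None, 32, 35]
In a BST, the LCA of p=17, q=44 is the first node v on the
root-to-leaf path with p <= v <= q (go left if both < v, right if both > v).
Walk from root:
  at 11: both 17 and 44 > 11, go right
  at 17: 17 <= 17 <= 44, this is the LCA
LCA = 17


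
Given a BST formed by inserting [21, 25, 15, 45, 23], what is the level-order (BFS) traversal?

Tree insertion order: [21, 25, 15, 45, 23]
Tree (level-order array): [21, 15, 25, None, None, 23, 45]
BFS from the root, enqueuing left then right child of each popped node:
  queue [21] -> pop 21, enqueue [15, 25], visited so far: [21]
  queue [15, 25] -> pop 15, enqueue [none], visited so far: [21, 15]
  queue [25] -> pop 25, enqueue [23, 45], visited so far: [21, 15, 25]
  queue [23, 45] -> pop 23, enqueue [none], visited so far: [21, 15, 25, 23]
  queue [45] -> pop 45, enqueue [none], visited so far: [21, 15, 25, 23, 45]
Result: [21, 15, 25, 23, 45]


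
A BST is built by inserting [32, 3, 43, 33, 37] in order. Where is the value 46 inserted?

Starting tree (level order): [32, 3, 43, None, None, 33, None, None, 37]
Insertion path: 32 -> 43
Result: insert 46 as right child of 43
Final tree (level order): [32, 3, 43, None, None, 33, 46, None, 37]


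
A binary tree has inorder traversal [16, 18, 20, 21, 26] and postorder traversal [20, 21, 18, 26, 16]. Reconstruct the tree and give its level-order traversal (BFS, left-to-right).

Inorder:   [16, 18, 20, 21, 26]
Postorder: [20, 21, 18, 26, 16]
Algorithm: postorder visits root last, so walk postorder right-to-left;
each value is the root of the current inorder slice — split it at that
value, recurse on the right subtree first, then the left.
Recursive splits:
  root=16; inorder splits into left=[], right=[18, 20, 21, 26]
  root=26; inorder splits into left=[18, 20, 21], right=[]
  root=18; inorder splits into left=[], right=[20, 21]
  root=21; inorder splits into left=[20], right=[]
  root=20; inorder splits into left=[], right=[]
Reconstructed level-order: [16, 26, 18, 21, 20]


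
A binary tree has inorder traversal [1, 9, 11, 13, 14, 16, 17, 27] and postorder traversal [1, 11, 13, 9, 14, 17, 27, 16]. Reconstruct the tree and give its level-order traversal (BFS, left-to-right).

Inorder:   [1, 9, 11, 13, 14, 16, 17, 27]
Postorder: [1, 11, 13, 9, 14, 17, 27, 16]
Algorithm: postorder visits root last, so walk postorder right-to-left;
each value is the root of the current inorder slice — split it at that
value, recurse on the right subtree first, then the left.
Recursive splits:
  root=16; inorder splits into left=[1, 9, 11, 13, 14], right=[17, 27]
  root=27; inorder splits into left=[17], right=[]
  root=17; inorder splits into left=[], right=[]
  root=14; inorder splits into left=[1, 9, 11, 13], right=[]
  root=9; inorder splits into left=[1], right=[11, 13]
  root=13; inorder splits into left=[11], right=[]
  root=11; inorder splits into left=[], right=[]
  root=1; inorder splits into left=[], right=[]
Reconstructed level-order: [16, 14, 27, 9, 17, 1, 13, 11]


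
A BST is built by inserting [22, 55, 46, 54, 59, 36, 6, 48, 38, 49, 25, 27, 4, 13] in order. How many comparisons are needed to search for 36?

Search path for 36: 22 -> 55 -> 46 -> 36
Found: True
Comparisons: 4


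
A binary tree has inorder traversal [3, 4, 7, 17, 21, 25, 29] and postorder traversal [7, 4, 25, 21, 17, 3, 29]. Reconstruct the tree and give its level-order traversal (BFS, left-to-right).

Inorder:   [3, 4, 7, 17, 21, 25, 29]
Postorder: [7, 4, 25, 21, 17, 3, 29]
Algorithm: postorder visits root last, so walk postorder right-to-left;
each value is the root of the current inorder slice — split it at that
value, recurse on the right subtree first, then the left.
Recursive splits:
  root=29; inorder splits into left=[3, 4, 7, 17, 21, 25], right=[]
  root=3; inorder splits into left=[], right=[4, 7, 17, 21, 25]
  root=17; inorder splits into left=[4, 7], right=[21, 25]
  root=21; inorder splits into left=[], right=[25]
  root=25; inorder splits into left=[], right=[]
  root=4; inorder splits into left=[], right=[7]
  root=7; inorder splits into left=[], right=[]
Reconstructed level-order: [29, 3, 17, 4, 21, 7, 25]


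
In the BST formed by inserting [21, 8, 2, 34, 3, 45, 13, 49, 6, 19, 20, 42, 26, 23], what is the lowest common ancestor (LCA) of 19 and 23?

Tree insertion order: [21, 8, 2, 34, 3, 45, 13, 49, 6, 19, 20, 42, 26, 23]
Tree (level-order array): [21, 8, 34, 2, 13, 26, 45, None, 3, None, 19, 23, None, 42, 49, None, 6, None, 20]
In a BST, the LCA of p=19, q=23 is the first node v on the
root-to-leaf path with p <= v <= q (go left if both < v, right if both > v).
Walk from root:
  at 21: 19 <= 21 <= 23, this is the LCA
LCA = 21


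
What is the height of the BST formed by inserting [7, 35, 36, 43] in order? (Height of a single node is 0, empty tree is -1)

Insertion order: [7, 35, 36, 43]
Tree (level-order array): [7, None, 35, None, 36, None, 43]
Compute height bottom-up (empty subtree = -1):
  height(43) = 1 + max(-1, -1) = 0
  height(36) = 1 + max(-1, 0) = 1
  height(35) = 1 + max(-1, 1) = 2
  height(7) = 1 + max(-1, 2) = 3
Height = 3


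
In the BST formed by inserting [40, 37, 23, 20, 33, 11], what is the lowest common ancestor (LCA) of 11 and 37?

Tree insertion order: [40, 37, 23, 20, 33, 11]
Tree (level-order array): [40, 37, None, 23, None, 20, 33, 11]
In a BST, the LCA of p=11, q=37 is the first node v on the
root-to-leaf path with p <= v <= q (go left if both < v, right if both > v).
Walk from root:
  at 40: both 11 and 37 < 40, go left
  at 37: 11 <= 37 <= 37, this is the LCA
LCA = 37


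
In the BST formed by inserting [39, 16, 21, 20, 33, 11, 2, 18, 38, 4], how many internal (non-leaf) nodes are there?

Tree built from: [39, 16, 21, 20, 33, 11, 2, 18, 38, 4]
Tree (level-order array): [39, 16, None, 11, 21, 2, None, 20, 33, None, 4, 18, None, None, 38]
Rule: An internal node has at least one child.
Per-node child counts:
  node 39: 1 child(ren)
  node 16: 2 child(ren)
  node 11: 1 child(ren)
  node 2: 1 child(ren)
  node 4: 0 child(ren)
  node 21: 2 child(ren)
  node 20: 1 child(ren)
  node 18: 0 child(ren)
  node 33: 1 child(ren)
  node 38: 0 child(ren)
Matching nodes: [39, 16, 11, 2, 21, 20, 33]
Count of internal (non-leaf) nodes: 7


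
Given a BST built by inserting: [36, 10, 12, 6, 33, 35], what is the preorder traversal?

Tree insertion order: [36, 10, 12, 6, 33, 35]
Tree (level-order array): [36, 10, None, 6, 12, None, None, None, 33, None, 35]
Preorder traversal: [36, 10, 6, 12, 33, 35]


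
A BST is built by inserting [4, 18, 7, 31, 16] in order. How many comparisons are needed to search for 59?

Search path for 59: 4 -> 18 -> 31
Found: False
Comparisons: 3


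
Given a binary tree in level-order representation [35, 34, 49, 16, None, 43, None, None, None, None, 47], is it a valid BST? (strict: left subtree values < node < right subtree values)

Level-order array: [35, 34, 49, 16, None, 43, None, None, None, None, 47]
Validate using subtree bounds (lo, hi): at each node, require lo < value < hi,
then recurse left with hi=value and right with lo=value.
Preorder trace (stopping at first violation):
  at node 35 with bounds (-inf, +inf): OK
  at node 34 with bounds (-inf, 35): OK
  at node 16 with bounds (-inf, 34): OK
  at node 49 with bounds (35, +inf): OK
  at node 43 with bounds (35, 49): OK
  at node 47 with bounds (43, 49): OK
No violation found at any node.
Result: Valid BST


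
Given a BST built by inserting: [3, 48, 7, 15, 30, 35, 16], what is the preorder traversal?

Tree insertion order: [3, 48, 7, 15, 30, 35, 16]
Tree (level-order array): [3, None, 48, 7, None, None, 15, None, 30, 16, 35]
Preorder traversal: [3, 48, 7, 15, 30, 16, 35]


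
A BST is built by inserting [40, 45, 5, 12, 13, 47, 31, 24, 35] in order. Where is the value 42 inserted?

Starting tree (level order): [40, 5, 45, None, 12, None, 47, None, 13, None, None, None, 31, 24, 35]
Insertion path: 40 -> 45
Result: insert 42 as left child of 45
Final tree (level order): [40, 5, 45, None, 12, 42, 47, None, 13, None, None, None, None, None, 31, 24, 35]


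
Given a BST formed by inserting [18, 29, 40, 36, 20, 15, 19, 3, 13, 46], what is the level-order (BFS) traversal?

Tree insertion order: [18, 29, 40, 36, 20, 15, 19, 3, 13, 46]
Tree (level-order array): [18, 15, 29, 3, None, 20, 40, None, 13, 19, None, 36, 46]
BFS from the root, enqueuing left then right child of each popped node:
  queue [18] -> pop 18, enqueue [15, 29], visited so far: [18]
  queue [15, 29] -> pop 15, enqueue [3], visited so far: [18, 15]
  queue [29, 3] -> pop 29, enqueue [20, 40], visited so far: [18, 15, 29]
  queue [3, 20, 40] -> pop 3, enqueue [13], visited so far: [18, 15, 29, 3]
  queue [20, 40, 13] -> pop 20, enqueue [19], visited so far: [18, 15, 29, 3, 20]
  queue [40, 13, 19] -> pop 40, enqueue [36, 46], visited so far: [18, 15, 29, 3, 20, 40]
  queue [13, 19, 36, 46] -> pop 13, enqueue [none], visited so far: [18, 15, 29, 3, 20, 40, 13]
  queue [19, 36, 46] -> pop 19, enqueue [none], visited so far: [18, 15, 29, 3, 20, 40, 13, 19]
  queue [36, 46] -> pop 36, enqueue [none], visited so far: [18, 15, 29, 3, 20, 40, 13, 19, 36]
  queue [46] -> pop 46, enqueue [none], visited so far: [18, 15, 29, 3, 20, 40, 13, 19, 36, 46]
Result: [18, 15, 29, 3, 20, 40, 13, 19, 36, 46]


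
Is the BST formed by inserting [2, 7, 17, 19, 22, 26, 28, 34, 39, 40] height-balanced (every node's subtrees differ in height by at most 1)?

Tree (level-order array): [2, None, 7, None, 17, None, 19, None, 22, None, 26, None, 28, None, 34, None, 39, None, 40]
Definition: a tree is height-balanced if, at every node, |h(left) - h(right)| <= 1 (empty subtree has height -1).
Bottom-up per-node check:
  node 40: h_left=-1, h_right=-1, diff=0 [OK], height=0
  node 39: h_left=-1, h_right=0, diff=1 [OK], height=1
  node 34: h_left=-1, h_right=1, diff=2 [FAIL (|-1-1|=2 > 1)], height=2
  node 28: h_left=-1, h_right=2, diff=3 [FAIL (|-1-2|=3 > 1)], height=3
  node 26: h_left=-1, h_right=3, diff=4 [FAIL (|-1-3|=4 > 1)], height=4
  node 22: h_left=-1, h_right=4, diff=5 [FAIL (|-1-4|=5 > 1)], height=5
  node 19: h_left=-1, h_right=5, diff=6 [FAIL (|-1-5|=6 > 1)], height=6
  node 17: h_left=-1, h_right=6, diff=7 [FAIL (|-1-6|=7 > 1)], height=7
  node 7: h_left=-1, h_right=7, diff=8 [FAIL (|-1-7|=8 > 1)], height=8
  node 2: h_left=-1, h_right=8, diff=9 [FAIL (|-1-8|=9 > 1)], height=9
Node 34 violates the condition: |-1 - 1| = 2 > 1.
Result: Not balanced


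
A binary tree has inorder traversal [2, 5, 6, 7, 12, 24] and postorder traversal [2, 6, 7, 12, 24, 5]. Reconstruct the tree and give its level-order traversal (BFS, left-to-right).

Inorder:   [2, 5, 6, 7, 12, 24]
Postorder: [2, 6, 7, 12, 24, 5]
Algorithm: postorder visits root last, so walk postorder right-to-left;
each value is the root of the current inorder slice — split it at that
value, recurse on the right subtree first, then the left.
Recursive splits:
  root=5; inorder splits into left=[2], right=[6, 7, 12, 24]
  root=24; inorder splits into left=[6, 7, 12], right=[]
  root=12; inorder splits into left=[6, 7], right=[]
  root=7; inorder splits into left=[6], right=[]
  root=6; inorder splits into left=[], right=[]
  root=2; inorder splits into left=[], right=[]
Reconstructed level-order: [5, 2, 24, 12, 7, 6]


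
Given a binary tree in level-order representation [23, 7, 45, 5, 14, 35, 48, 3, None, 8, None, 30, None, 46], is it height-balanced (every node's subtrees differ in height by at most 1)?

Tree (level-order array): [23, 7, 45, 5, 14, 35, 48, 3, None, 8, None, 30, None, 46]
Definition: a tree is height-balanced if, at every node, |h(left) - h(right)| <= 1 (empty subtree has height -1).
Bottom-up per-node check:
  node 3: h_left=-1, h_right=-1, diff=0 [OK], height=0
  node 5: h_left=0, h_right=-1, diff=1 [OK], height=1
  node 8: h_left=-1, h_right=-1, diff=0 [OK], height=0
  node 14: h_left=0, h_right=-1, diff=1 [OK], height=1
  node 7: h_left=1, h_right=1, diff=0 [OK], height=2
  node 30: h_left=-1, h_right=-1, diff=0 [OK], height=0
  node 35: h_left=0, h_right=-1, diff=1 [OK], height=1
  node 46: h_left=-1, h_right=-1, diff=0 [OK], height=0
  node 48: h_left=0, h_right=-1, diff=1 [OK], height=1
  node 45: h_left=1, h_right=1, diff=0 [OK], height=2
  node 23: h_left=2, h_right=2, diff=0 [OK], height=3
All nodes satisfy the balance condition.
Result: Balanced


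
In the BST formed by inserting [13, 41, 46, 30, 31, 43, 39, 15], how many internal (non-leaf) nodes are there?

Tree built from: [13, 41, 46, 30, 31, 43, 39, 15]
Tree (level-order array): [13, None, 41, 30, 46, 15, 31, 43, None, None, None, None, 39]
Rule: An internal node has at least one child.
Per-node child counts:
  node 13: 1 child(ren)
  node 41: 2 child(ren)
  node 30: 2 child(ren)
  node 15: 0 child(ren)
  node 31: 1 child(ren)
  node 39: 0 child(ren)
  node 46: 1 child(ren)
  node 43: 0 child(ren)
Matching nodes: [13, 41, 30, 31, 46]
Count of internal (non-leaf) nodes: 5


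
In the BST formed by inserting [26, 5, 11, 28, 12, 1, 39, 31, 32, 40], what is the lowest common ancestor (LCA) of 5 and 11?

Tree insertion order: [26, 5, 11, 28, 12, 1, 39, 31, 32, 40]
Tree (level-order array): [26, 5, 28, 1, 11, None, 39, None, None, None, 12, 31, 40, None, None, None, 32]
In a BST, the LCA of p=5, q=11 is the first node v on the
root-to-leaf path with p <= v <= q (go left if both < v, right if both > v).
Walk from root:
  at 26: both 5 and 11 < 26, go left
  at 5: 5 <= 5 <= 11, this is the LCA
LCA = 5


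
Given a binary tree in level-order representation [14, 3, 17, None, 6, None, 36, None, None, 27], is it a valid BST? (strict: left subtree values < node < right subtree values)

Level-order array: [14, 3, 17, None, 6, None, 36, None, None, 27]
Validate using subtree bounds (lo, hi): at each node, require lo < value < hi,
then recurse left with hi=value and right with lo=value.
Preorder trace (stopping at first violation):
  at node 14 with bounds (-inf, +inf): OK
  at node 3 with bounds (-inf, 14): OK
  at node 6 with bounds (3, 14): OK
  at node 17 with bounds (14, +inf): OK
  at node 36 with bounds (17, +inf): OK
  at node 27 with bounds (17, 36): OK
No violation found at any node.
Result: Valid BST


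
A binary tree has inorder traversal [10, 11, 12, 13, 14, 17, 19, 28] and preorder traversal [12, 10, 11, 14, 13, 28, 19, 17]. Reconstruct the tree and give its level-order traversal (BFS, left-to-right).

Inorder:  [10, 11, 12, 13, 14, 17, 19, 28]
Preorder: [12, 10, 11, 14, 13, 28, 19, 17]
Algorithm: preorder visits root first, so consume preorder in order;
for each root, split the current inorder slice at that value into
left-subtree inorder and right-subtree inorder, then recurse.
Recursive splits:
  root=12; inorder splits into left=[10, 11], right=[13, 14, 17, 19, 28]
  root=10; inorder splits into left=[], right=[11]
  root=11; inorder splits into left=[], right=[]
  root=14; inorder splits into left=[13], right=[17, 19, 28]
  root=13; inorder splits into left=[], right=[]
  root=28; inorder splits into left=[17, 19], right=[]
  root=19; inorder splits into left=[17], right=[]
  root=17; inorder splits into left=[], right=[]
Reconstructed level-order: [12, 10, 14, 11, 13, 28, 19, 17]


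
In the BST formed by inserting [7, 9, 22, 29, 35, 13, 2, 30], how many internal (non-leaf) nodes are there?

Tree built from: [7, 9, 22, 29, 35, 13, 2, 30]
Tree (level-order array): [7, 2, 9, None, None, None, 22, 13, 29, None, None, None, 35, 30]
Rule: An internal node has at least one child.
Per-node child counts:
  node 7: 2 child(ren)
  node 2: 0 child(ren)
  node 9: 1 child(ren)
  node 22: 2 child(ren)
  node 13: 0 child(ren)
  node 29: 1 child(ren)
  node 35: 1 child(ren)
  node 30: 0 child(ren)
Matching nodes: [7, 9, 22, 29, 35]
Count of internal (non-leaf) nodes: 5
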